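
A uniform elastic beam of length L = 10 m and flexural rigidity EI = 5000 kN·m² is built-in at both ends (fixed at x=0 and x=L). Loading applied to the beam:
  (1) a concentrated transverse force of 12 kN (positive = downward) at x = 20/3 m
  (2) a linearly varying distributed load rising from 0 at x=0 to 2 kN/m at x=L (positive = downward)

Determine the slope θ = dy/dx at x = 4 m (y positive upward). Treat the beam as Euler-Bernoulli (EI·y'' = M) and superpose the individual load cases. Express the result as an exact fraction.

θ(4) = -29/9375 rad

Load 1 — point force P=12 kN at a=20/3 m (b=L-a=10/3):
  θ_1 = -Pb²x(2aL-(3a+b)x)/(2L³EI)  [x≤a] = -12·(10/3)²·4·(2·(20/3)·10-(3·(20/3)+(10/3))·4)/(2·10³·5000) = -4/1875 rad
Load 2 — triangular load w₀=2 kN/m (0→w₀ over full span):
  θ_2 = -w₀(2x(L-x)(L-2x)(x+2L)+x²(L-x)²)/(120LEI) = -2·(2·4·(10-4)·(10-2·4)·(4+2·10)+4²·(10-4)²)/(120·10·5000) = -3/3125 rad
Superposition: θ = Σ θ_i = -29/9375 rad ≈ -0.003093 rad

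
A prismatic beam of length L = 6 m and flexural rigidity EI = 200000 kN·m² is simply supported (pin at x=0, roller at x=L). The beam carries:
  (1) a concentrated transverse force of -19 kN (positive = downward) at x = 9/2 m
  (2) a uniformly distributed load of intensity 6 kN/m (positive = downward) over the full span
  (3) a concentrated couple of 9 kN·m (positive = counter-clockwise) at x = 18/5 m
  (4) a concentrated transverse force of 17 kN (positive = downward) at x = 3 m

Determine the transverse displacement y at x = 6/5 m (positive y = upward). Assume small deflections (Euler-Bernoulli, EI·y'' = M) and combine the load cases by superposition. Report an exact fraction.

Load 1 — point force P=-19 kN at a=9/2 m (b=L-a=3/2):
  y_1 = -Pbx(L²-b²-x²)/(6LEI)  [x≤a] = -(-19)·(3/2)·(6/5)·(6²-(3/2)²-(6/5)²)/(6·6·200000) = 61389/400000000 m
Load 2 — uniform load w=6 kN/m over full span:
  y_2 = -wx(L³-2Lx²+x³)/(24EI) = -6·(6/5)·(6³-2·6·(6/5)²+(6/5)³)/(24·200000) = -2349/7812500 m
Load 3 — applied couple M₀=9 kN·m at a=18/5 m (b=L-a=12/5):
  y_3 = (M₀x³/(6L)+C₁x)/EI  [x≤a] with C₁=M₀(3b²-L²)/(6L)=-117/25 = (9·(6/5)³/(6·6)+(-117/25)·(6/5))/200000 = -81/3125000 m
Load 4 — point force P=17 kN at a=3 m (b=L-a=3):
  y_4 = -Pbx(L²-b²-x²)/(6LEI)  [x≤a] = -17·3·(6/5)·(6²-3²-(6/5)²)/(6·6·200000) = -10863/50000000 m
Superposition: y = Σ y_i = -780759/2000000000 m ≈ -0.000390 m

y(6/5) = -780759/2000000000 m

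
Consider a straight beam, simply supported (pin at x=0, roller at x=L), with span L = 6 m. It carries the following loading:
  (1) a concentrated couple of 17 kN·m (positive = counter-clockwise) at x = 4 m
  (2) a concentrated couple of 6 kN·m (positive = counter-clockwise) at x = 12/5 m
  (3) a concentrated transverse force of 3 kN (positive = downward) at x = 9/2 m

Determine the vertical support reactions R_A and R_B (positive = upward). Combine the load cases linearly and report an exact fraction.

R_A = 55/12 kN, R_B = -19/12 kN

Load 1 — applied couple M₀=17 kN·m at a=4 m (b=L-a=2):
  R_A = M₀/L = 17/6 kN
  R_B = -M₀/L = -17/6 kN
Load 2 — applied couple M₀=6 kN·m at a=12/5 m (b=L-a=18/5):
  R_A = M₀/L = 6/6 = 1 kN
  R_B = -M₀/L = -6/6 = -1 kN
Load 3 — point force P=3 kN at a=9/2 m (b=L-a=3/2):
  R_A = Pb/L = 3·(3/2)/6 = 3/4 kN
  R_B = Pa/L = 3·(9/2)/6 = 9/4 kN
Superposition: R_A = 55/12 kN, R_B = -19/12 kN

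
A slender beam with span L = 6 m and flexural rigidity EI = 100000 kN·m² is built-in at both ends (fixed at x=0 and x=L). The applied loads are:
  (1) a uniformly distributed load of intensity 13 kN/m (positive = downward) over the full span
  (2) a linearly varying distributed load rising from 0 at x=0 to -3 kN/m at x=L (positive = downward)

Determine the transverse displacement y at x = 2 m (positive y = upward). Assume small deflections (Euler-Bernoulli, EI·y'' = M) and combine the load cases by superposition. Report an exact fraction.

Load 1 — uniform load w=13 kN/m over full span:
  y_1 = -wx²(L-x)²/(24EI) = -13·2²·(6-2)²/(24·100000) = -13/37500 m
Load 2 — triangular load w₀=-3 kN/m (0→w₀ over full span):
  y_2 = -w₀x²(L-x)²(x+2L)/(120LEI) = -(-3)·2²·(6-2)²·(2+2·6)/(120·6·100000) = 7/187500 m
Superposition: y = Σ y_i = -29/93750 m ≈ -0.000309 m

y(2) = -29/93750 m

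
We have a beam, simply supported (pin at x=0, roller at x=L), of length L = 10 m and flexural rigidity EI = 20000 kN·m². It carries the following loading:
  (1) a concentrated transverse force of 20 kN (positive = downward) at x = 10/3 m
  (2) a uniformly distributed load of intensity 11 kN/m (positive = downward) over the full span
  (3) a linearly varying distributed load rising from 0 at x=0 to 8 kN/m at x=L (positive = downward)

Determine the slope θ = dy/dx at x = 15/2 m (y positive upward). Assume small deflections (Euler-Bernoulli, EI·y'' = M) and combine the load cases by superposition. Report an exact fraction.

Load 1 — point force P=20 kN at a=10/3 m (b=L-a=20/3):
  θ_1 = -Pa(2L²-6Lx+3x²+a²)/(6LEI)  [x>a] = -20·(10/3)·(2·10²-6·10·(15/2)+3·(15/2)²+(10/3)²)/(6·10·20000) = 101/25920 rad
Load 2 — uniform load w=11 kN/m over full span:
  θ_2 = -w(L³-6Lx²+4x³)/(24EI) = -11·(10³-6·10·(15/2)²+4·(15/2)³)/(24·20000) = 121/7680 rad
Load 3 — triangular load w₀=8 kN/m (0→w₀ over full span):
  θ_3 = -w₀(7L⁴-30L²x²+15x⁴)/(360LEI) = -8·(7·10⁴-30·10²·(15/2)²+15·(15/2)⁴)/(360·10·20000) = 1313/230400 rad
Superposition: θ = Σ θ_i = 52567/2073600 rad ≈ 0.025351 rad

θ(15/2) = 52567/2073600 rad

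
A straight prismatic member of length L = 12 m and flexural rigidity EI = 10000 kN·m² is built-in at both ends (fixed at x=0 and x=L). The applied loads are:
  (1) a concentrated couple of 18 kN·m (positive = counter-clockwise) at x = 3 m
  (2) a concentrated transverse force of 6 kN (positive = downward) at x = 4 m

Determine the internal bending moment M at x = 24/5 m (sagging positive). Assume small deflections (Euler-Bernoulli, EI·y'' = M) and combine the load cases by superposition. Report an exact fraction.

Load 1 — applied couple M₀=18 kN·m at a=3 m (b=L-a=9):
  M_1 = R_Ax - M_A - M₀  [x>a] with R_A=27/16, M_A=-27/8 = (27/16)·(24/5) - (-27/8) - 18 = -261/40 kN·m
Load 2 — point force P=6 kN at a=4 m (b=L-a=8):
  M_2 = Pa²(a+3b)(L-x)/L³ - Pa²b/L²  [x>a] = 6·4²·(4+3·8)·(12-(24/5))/12³ - 6·4²·8/12² = 88/15 kN·m
Superposition: M = Σ M_i = -79/120 kN·m ≈ -0.658333 kN·m

M(24/5) = -79/120 kN·m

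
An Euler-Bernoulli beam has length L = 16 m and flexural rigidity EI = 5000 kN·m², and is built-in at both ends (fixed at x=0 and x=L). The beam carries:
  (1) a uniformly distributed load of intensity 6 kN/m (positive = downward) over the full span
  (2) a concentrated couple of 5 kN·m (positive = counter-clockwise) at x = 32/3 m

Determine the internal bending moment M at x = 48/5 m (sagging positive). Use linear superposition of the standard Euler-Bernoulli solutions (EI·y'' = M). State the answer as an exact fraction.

M(48/5) = 4399/75 kN·m

Load 1 — uniform load w=6 kN/m over full span:
  M_1 = wLx/2 - wL²/12 - wx²/2 = 6·16·(48/5)/2 - 6·16²/12 - 6·(48/5)²/2 = 1408/25 kN·m
Load 2 — applied couple M₀=5 kN·m at a=32/3 m (b=L-a=16/3):
  M_2 = R_Ax - M_A  [x≤a] with R_A=5/12, M_A=5/3 = (5/12)·(48/5) - (5/3) = 7/3 kN·m
Superposition: M = Σ M_i = 4399/75 kN·m ≈ 58.653333 kN·m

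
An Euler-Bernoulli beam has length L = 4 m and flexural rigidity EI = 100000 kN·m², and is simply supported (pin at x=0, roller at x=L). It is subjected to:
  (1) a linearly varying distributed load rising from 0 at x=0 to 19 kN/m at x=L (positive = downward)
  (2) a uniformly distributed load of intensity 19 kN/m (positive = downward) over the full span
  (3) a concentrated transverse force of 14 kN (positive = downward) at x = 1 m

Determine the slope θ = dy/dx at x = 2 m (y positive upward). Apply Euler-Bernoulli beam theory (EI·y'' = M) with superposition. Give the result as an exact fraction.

Load 1 — triangular load w₀=19 kN/m (0→w₀ over full span):
  θ_1 = -w₀(7L⁴-30L²x²+15x⁴)/(360LEI) = -19·(7·4⁴-30·4²·2²+15·2⁴)/(360·4·100000) = -133/9000000 rad
Load 2 — uniform load w=19 kN/m over full span:
  θ_2 = -w(L³-6Lx²+4x³)/(24EI) = -19·(4³-6·4·2²+4·2³)/(24·100000) = 0 rad
Load 3 — point force P=14 kN at a=1 m (b=L-a=3):
  θ_3 = -Pa(2L²-6Lx+3x²+a²)/(6LEI)  [x>a] = -14·1·(2·4²-6·4·2+3·2²+1²)/(6·4·100000) = 7/400000 rad
Superposition: θ = Σ θ_i = 49/18000000 rad ≈ 0.000003 rad

θ(2) = 49/18000000 rad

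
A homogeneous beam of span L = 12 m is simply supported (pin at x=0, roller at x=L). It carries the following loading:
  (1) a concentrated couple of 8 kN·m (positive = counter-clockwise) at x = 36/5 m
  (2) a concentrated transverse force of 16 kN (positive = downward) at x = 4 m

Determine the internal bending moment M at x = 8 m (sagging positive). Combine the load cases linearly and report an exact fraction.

Load 1 — applied couple M₀=8 kN·m at a=36/5 m (b=L-a=24/5):
  M_1 = M₀x/L - M₀  [x>a] = 8·8/12 - 8 = -8/3 kN·m
Load 2 — point force P=16 kN at a=4 m (b=L-a=8):
  M_2 = Pa(L-x)/L  [x>a] = 16·4·(12-8)/12 = 64/3 kN·m
Superposition: M = Σ M_i = 56/3 kN·m ≈ 18.666667 kN·m

M(8) = 56/3 kN·m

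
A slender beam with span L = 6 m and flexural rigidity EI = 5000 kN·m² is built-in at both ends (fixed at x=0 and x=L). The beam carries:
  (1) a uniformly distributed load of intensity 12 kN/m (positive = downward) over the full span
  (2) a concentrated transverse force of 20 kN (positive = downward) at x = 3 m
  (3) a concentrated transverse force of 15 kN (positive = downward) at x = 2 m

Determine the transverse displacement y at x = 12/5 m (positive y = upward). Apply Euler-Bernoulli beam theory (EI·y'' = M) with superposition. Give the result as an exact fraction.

Load 1 — uniform load w=12 kN/m over full span:
  y_1 = -wx²(L-x)²/(24EI) = -12·(12/5)²·(6-(12/5))²/(24·5000) = -2916/390625 m
Load 2 — point force P=20 kN at a=3 m (b=L-a=3):
  y_2 = -Pb²x²(3aL-(3a+b)x)/(6L³EI)  [x≤a] = -20·3²·(12/5)²·(3·3·6-(3·3+3)·(12/5))/(6·6³·5000) = -63/15625 m
Load 3 — point force P=15 kN at a=2 m (b=L-a=4):
  y_3 = -Pa²(L-x)²(3bL-(3b+a)(L-x))/(6L³EI)  [x>a] = -15·2²·(6-(12/5))²·(3·4·6-(3·4+2)·(6-(12/5)))/(6·6³·5000) = -81/31250 m
Superposition: y = Σ y_i = -11007/781250 m ≈ -0.014089 m

y(12/5) = -11007/781250 m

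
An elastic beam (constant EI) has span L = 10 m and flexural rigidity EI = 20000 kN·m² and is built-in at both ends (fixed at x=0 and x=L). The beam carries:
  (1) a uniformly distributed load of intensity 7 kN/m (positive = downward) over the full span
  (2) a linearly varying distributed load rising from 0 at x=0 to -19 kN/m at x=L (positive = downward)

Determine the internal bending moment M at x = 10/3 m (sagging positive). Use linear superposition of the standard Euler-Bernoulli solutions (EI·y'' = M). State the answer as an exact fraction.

M(10/3) = -40/81 kN·m

Load 1 — uniform load w=7 kN/m over full span:
  M_1 = wLx/2 - wL²/12 - wx²/2 = 7·10·(10/3)/2 - 7·10²/12 - 7·(10/3)²/2 = 175/9 kN·m
Load 2 — triangular load w₀=-19 kN/m (0→w₀ over full span):
  M_2 = 3w₀Lx/20 - w₀L²/30 - w₀x³/(6L) = 3·(-19)·10·(10/3)/20 - (-19)·10²/30 - (-19)·(10/3)³/(6·10) = -1615/81 kN·m
Superposition: M = Σ M_i = -40/81 kN·m ≈ -0.493827 kN·m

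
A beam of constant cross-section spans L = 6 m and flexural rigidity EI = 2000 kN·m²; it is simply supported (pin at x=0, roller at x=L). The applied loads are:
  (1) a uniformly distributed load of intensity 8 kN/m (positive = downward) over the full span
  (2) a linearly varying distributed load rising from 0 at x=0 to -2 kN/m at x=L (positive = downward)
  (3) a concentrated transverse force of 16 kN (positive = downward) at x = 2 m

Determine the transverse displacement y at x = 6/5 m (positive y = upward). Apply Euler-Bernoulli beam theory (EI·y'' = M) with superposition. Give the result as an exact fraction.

Load 1 — uniform load w=8 kN/m over full span:
  y_1 = -wx(L³-2Lx²+x³)/(24EI) = -8·(6/5)·(6³-2·6·(6/5)²+(6/5)³)/(24·2000) = -3132/78125 m
Load 2 — triangular load w₀=-2 kN/m (0→w₀ over full span):
  y_2 = -w₀x(7L⁴-10L²x²+3x⁴)/(360LEI) = -(-2)·(6/5)·(7·6⁴-10·6²·(6/5)²+3·(6/5)⁴)/(360·6·2000) = 9288/1953125 m
Load 3 — point force P=16 kN at a=2 m (b=L-a=4):
  y_3 = -Pbx(L²-b²-x²)/(6LEI)  [x≤a] = -16·4·(6/5)·(6²-4²-(6/5)²)/(6·6·2000) = -928/46875 m
Superposition: y = Σ y_i = -323036/5859375 m ≈ -0.055131 m

y(6/5) = -323036/5859375 m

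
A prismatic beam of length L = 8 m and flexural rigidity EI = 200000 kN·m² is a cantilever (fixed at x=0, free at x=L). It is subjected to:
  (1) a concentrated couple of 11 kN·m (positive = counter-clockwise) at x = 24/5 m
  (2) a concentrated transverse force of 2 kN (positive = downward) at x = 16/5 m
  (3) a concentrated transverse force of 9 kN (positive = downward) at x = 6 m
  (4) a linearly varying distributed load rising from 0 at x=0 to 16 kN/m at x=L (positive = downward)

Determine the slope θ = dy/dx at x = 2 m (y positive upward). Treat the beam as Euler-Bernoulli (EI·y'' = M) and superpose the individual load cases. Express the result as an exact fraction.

θ(2) = -791/250000 rad

Load 1 — applied couple M₀=11 kN·m at a=24/5 m (b=L-a=16/5):
  θ_1 = M₀x/EI  [x≤a] = 11·2/200000 = 11/100000 rad
Load 2 — point force P=2 kN at a=16/5 m (b=L-a=24/5):
  θ_2 = -Px(2a-x)/(2EI)  [x≤a] = -2·2·(2·(16/5)-2)/(2·200000) = -11/250000 rad
Load 3 — point force P=9 kN at a=6 m (b=L-a=2):
  θ_3 = -Px(2a-x)/(2EI)  [x≤a] = -9·2·(2·6-2)/(2·200000) = -9/20000 rad
Load 4 — triangular load w₀=16 kN/m (0→w₀ over full span):
  θ_4 = (w₀Lx²/4-w₀L²x/3-w₀x⁴/(24L))/EI = (16·8·2²/4-16·8²·2/3-16·2⁴/(24·8))/200000 = -139/50000 rad
Superposition: θ = Σ θ_i = -791/250000 rad ≈ -0.003164 rad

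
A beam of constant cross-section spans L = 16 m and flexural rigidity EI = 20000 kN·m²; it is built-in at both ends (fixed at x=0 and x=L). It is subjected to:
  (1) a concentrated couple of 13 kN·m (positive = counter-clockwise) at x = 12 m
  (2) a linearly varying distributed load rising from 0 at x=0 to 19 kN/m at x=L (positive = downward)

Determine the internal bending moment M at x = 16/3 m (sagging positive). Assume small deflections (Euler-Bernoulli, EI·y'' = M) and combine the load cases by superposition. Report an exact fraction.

Load 1 — applied couple M₀=13 kN·m at a=12 m (b=L-a=4):
  M_1 = R_Ax - M_A  [x≤a] with R_A=117/128, M_A=65/16 = (117/128)·(16/3) - (65/16) = 13/16 kN·m
Load 2 — triangular load w₀=19 kN/m (0→w₀ over full span):
  M_2 = 3w₀Lx/20 - w₀L²/30 - w₀x³/(6L) = 3·19·16·(16/3)/20 - 19·16²/30 - 19·(16/3)³/(6·16) = 20672/405 kN·m
Superposition: M = Σ M_i = 336017/6480 kN·m ≈ 51.854475 kN·m

M(16/3) = 336017/6480 kN·m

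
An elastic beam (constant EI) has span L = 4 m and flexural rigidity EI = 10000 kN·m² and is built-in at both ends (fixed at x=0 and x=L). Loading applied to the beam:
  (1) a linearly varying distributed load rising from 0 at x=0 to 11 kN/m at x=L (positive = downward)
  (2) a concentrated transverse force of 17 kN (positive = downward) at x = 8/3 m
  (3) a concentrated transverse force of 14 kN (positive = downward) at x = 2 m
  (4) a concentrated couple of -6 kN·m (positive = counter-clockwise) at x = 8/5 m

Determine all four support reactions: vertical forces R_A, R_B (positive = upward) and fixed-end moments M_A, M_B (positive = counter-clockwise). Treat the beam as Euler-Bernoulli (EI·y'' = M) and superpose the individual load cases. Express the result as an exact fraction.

R_A = 10697/675 kN, M_A = 11599/675 kN·m, R_B = 25078/675 kN, M_B = -18761/675 kN·m

Load 1 — triangular load w₀=11 kN/m (0→w₀ over full span):
  R_A = 3w₀L/20 = 3·11·4/20 = 33/5 kN
  M_A = w₀L²/30 = 11·4²/30 = 88/15 kN·m
  R_B = 7w₀L/20 = 7·11·4/20 = 77/5 kN
  M_B = -w₀L²/20 = -11·4²/20 = -44/5 kN·m
Load 2 — point force P=17 kN at a=8/3 m (b=L-a=4/3):
  R_A = Pb²(3a+b)/L³ = 17·(4/3)²·(3·(8/3)+(4/3))/4³ = 119/27 kN
  M_A = Pab²/L² = 17·(8/3)·(4/3)²/4² = 136/27 kN·m
  R_B = Pa²(a+3b)/L³ = 17·(8/3)²·((8/3)+3·(4/3))/4³ = 340/27 kN
  M_B = -Pa²b/L² = -17·(8/3)²·(4/3)/4² = -272/27 kN·m
Load 3 — point force P=14 kN at a=2 m (b=L-a=2):
  R_A = Pb²(3a+b)/L³ = 14·2²·(3·2+2)/4³ = 7 kN
  M_A = Pab²/L² = 14·2·2²/4² = 7 kN·m
  R_B = Pa²(a+3b)/L³ = 14·2²·(2+3·2)/4³ = 7 kN
  M_B = -Pa²b/L² = -14·2²·2/4² = -7 kN·m
Load 4 — applied couple M₀=-6 kN·m at a=8/5 m (b=L-a=12/5):
  R_A = 6M₀ab/L³ = 6·(-6)·(8/5)·(12/5)/4³ = -54/25 kN
  M_A = M₀b(2a-b)/L² = (-6)·(12/5)·(2·(8/5)-(12/5))/4² = -18/25 kN·m
  R_B = -6M₀ab/L³ = -6·(-6)·(8/5)·(12/5)/4³ = 54/25 kN
  M_B = M₀a(2b-a)/L² = (-6)·(8/5)·(2·(12/5)-(8/5))/4² = -48/25 kN·m
Superposition: R_A = 10697/675 kN, M_A = 11599/675 kN·m, R_B = 25078/675 kN, M_B = -18761/675 kN·m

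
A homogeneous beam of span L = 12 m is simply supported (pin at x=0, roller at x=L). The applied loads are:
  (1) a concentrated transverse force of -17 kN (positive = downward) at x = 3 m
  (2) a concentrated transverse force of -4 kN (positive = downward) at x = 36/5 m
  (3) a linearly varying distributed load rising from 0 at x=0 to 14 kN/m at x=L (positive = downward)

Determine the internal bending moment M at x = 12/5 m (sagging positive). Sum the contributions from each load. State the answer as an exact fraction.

Load 1 — point force P=-17 kN at a=3 m (b=L-a=9):
  M_1 = Pbx/L  [x≤a] = (-17)·9·(12/5)/12 = -153/5 kN·m
Load 2 — point force P=-4 kN at a=36/5 m (b=L-a=24/5):
  M_2 = Pbx/L  [x≤a] = (-4)·(24/5)·(12/5)/12 = -96/25 kN·m
Load 3 — triangular load w₀=14 kN/m (0→w₀ over full span):
  M_3 = w₀Lx/6 - w₀x³/(6L) = 14·12·(12/5)/6 - 14·(12/5)³/(6·12) = 8064/125 kN·m
Superposition: M = Σ M_i = 3759/125 kN·m ≈ 30.072000 kN·m

M(12/5) = 3759/125 kN·m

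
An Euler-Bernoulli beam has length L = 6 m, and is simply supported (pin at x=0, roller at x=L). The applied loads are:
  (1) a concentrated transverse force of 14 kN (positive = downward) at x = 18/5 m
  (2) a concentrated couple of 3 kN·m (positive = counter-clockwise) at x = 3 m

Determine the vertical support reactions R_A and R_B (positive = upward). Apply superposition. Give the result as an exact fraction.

R_A = 61/10 kN, R_B = 79/10 kN

Load 1 — point force P=14 kN at a=18/5 m (b=L-a=12/5):
  R_A = Pb/L = 14·(12/5)/6 = 28/5 kN
  R_B = Pa/L = 14·(18/5)/6 = 42/5 kN
Load 2 — applied couple M₀=3 kN·m at a=3 m (b=L-a=3):
  R_A = M₀/L = 3/6 = 1/2 kN
  R_B = -M₀/L = -3/6 = -1/2 kN
Superposition: R_A = 61/10 kN, R_B = 79/10 kN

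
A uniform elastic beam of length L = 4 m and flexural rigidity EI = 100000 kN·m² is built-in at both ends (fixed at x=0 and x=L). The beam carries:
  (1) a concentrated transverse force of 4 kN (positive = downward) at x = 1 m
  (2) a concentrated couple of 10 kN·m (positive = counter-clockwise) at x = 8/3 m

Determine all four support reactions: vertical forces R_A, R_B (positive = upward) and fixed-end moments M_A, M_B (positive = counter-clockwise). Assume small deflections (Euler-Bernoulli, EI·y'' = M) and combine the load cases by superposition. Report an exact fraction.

Load 1 — point force P=4 kN at a=1 m (b=L-a=3):
  R_A = Pb²(3a+b)/L³ = 4·3²·(3·1+3)/4³ = 27/8 kN
  M_A = Pab²/L² = 4·1·3²/4² = 9/4 kN·m
  R_B = Pa²(a+3b)/L³ = 4·1²·(1+3·3)/4³ = 5/8 kN
  M_B = -Pa²b/L² = -4·1²·3/4² = -3/4 kN·m
Load 2 — applied couple M₀=10 kN·m at a=8/3 m (b=L-a=4/3):
  R_A = 6M₀ab/L³ = 6·10·(8/3)·(4/3)/4³ = 10/3 kN
  M_A = M₀b(2a-b)/L² = 10·(4/3)·(2·(8/3)-(4/3))/4² = 10/3 kN·m
  R_B = -6M₀ab/L³ = -6·10·(8/3)·(4/3)/4³ = -10/3 kN
  M_B = M₀a(2b-a)/L² = 10·(8/3)·(2·(4/3)-(8/3))/4² = 0 kN·m
Superposition: R_A = 161/24 kN, M_A = 67/12 kN·m, R_B = -65/24 kN, M_B = -3/4 kN·m

R_A = 161/24 kN, M_A = 67/12 kN·m, R_B = -65/24 kN, M_B = -3/4 kN·m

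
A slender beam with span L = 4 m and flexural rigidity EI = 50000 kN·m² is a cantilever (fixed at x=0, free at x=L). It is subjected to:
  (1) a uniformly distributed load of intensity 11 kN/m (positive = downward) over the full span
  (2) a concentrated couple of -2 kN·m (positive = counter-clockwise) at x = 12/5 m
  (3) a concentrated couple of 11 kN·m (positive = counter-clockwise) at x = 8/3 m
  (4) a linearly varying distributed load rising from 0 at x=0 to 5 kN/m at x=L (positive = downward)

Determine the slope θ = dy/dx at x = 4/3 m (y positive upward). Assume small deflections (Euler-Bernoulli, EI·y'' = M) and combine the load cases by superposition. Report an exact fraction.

Load 1 — uniform load w=11 kN/m over full span:
  θ_1 = -wx(x²-3Lx+3L²)/(6EI) = -11·(4/3)·((4/3)²-3·4·(4/3)+3·4²)/(6·50000) = -418/253125 rad
Load 2 — applied couple M₀=-2 kN·m at a=12/5 m (b=L-a=8/5):
  θ_2 = M₀x/EI  [x≤a] = (-2)·(4/3)/50000 = -1/18750 rad
Load 3 — applied couple M₀=11 kN·m at a=8/3 m (b=L-a=4/3):
  θ_3 = M₀x/EI  [x≤a] = 11·(4/3)/50000 = 11/37500 rad
Load 4 — triangular load w₀=5 kN/m (0→w₀ over full span):
  θ_4 = (w₀Lx²/4-w₀L²x/3-w₀x⁴/(24L))/EI = (5·4·(4/3)²/4-5·4²·(4/3)/3-5·(4/3)⁴/(24·4))/50000 = -163/303750 rad
Superposition: θ = Σ θ_i = -5917/3037500 rad ≈ -0.001948 rad

θ(4/3) = -5917/3037500 rad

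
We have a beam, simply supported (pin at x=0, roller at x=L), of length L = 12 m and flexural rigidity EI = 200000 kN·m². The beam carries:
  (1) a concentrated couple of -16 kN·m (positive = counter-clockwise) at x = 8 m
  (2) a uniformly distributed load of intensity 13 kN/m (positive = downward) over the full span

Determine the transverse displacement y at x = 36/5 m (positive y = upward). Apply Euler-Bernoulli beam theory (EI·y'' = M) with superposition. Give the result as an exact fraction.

y(36/5) = -31953/1953125 m

Load 1 — applied couple M₀=-16 kN·m at a=8 m (b=L-a=4):
  y_1 = (M₀x³/(6L)+C₁x)/EI  [x≤a] with C₁=M₀(3b²-L²)/(6L)=64/3 = ((-16)·(36/5)³/(6·12)+(64/3)·(36/5))/200000 = 138/390625 m
Load 2 — uniform load w=13 kN/m over full span:
  y_2 = -wx(L³-2Lx²+x³)/(24EI) = -13·(36/5)·(12³-2·12·(36/5)²+(36/5)³)/(24·200000) = -32643/1953125 m
Superposition: y = Σ y_i = -31953/1953125 m ≈ -0.016360 m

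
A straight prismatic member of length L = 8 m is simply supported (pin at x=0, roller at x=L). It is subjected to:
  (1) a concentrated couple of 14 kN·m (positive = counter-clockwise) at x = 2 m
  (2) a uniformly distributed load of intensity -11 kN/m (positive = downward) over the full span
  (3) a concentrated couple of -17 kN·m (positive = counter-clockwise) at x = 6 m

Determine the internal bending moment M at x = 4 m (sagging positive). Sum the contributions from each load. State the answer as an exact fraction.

Load 1 — applied couple M₀=14 kN·m at a=2 m (b=L-a=6):
  M_1 = M₀x/L - M₀  [x>a] = 14·4/8 - 14 = -7 kN·m
Load 2 — uniform load w=-11 kN/m over full span:
  M_2 = wx(L-x)/2 = (-11)·4·(8-4)/2 = -88 kN·m
Load 3 — applied couple M₀=-17 kN·m at a=6 m (b=L-a=2):
  M_3 = M₀x/L  [x≤a] = (-17)·4/8 = -17/2 kN·m
Superposition: M = Σ M_i = -207/2 kN·m ≈ -103.500000 kN·m

M(4) = -207/2 kN·m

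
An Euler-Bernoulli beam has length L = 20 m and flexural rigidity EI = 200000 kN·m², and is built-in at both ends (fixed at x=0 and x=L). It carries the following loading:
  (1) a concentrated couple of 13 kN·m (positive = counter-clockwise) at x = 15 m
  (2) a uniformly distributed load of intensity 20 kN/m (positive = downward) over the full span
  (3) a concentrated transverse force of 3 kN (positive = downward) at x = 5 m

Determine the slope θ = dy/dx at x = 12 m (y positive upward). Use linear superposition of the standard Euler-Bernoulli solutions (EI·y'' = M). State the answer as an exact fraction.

θ(12) = 3257/1000000 rad

Load 1 — applied couple M₀=13 kN·m at a=15 m (b=L-a=5):
  θ_1 = (R_Ax²/2 - M_Ax)/EI  [x≤a] with R_A=117/160, M_A=65/16 = ((117/160)·12²/2 - (65/16)·12)/200000 = 39/2000000 rad
Load 2 — uniform load w=20 kN/m over full span:
  θ_2 = -wx(L-x)(L-2x)/(12EI) = -20·12·(20-12)·(20-2·12)/(12·200000) = 2/625 rad
Load 3 — point force P=3 kN at a=5 m (b=L-a=15):
  θ_3 = Pa²(L-x)(2bL-(3b+a)(L-x))/(2L³EI)  [x>a] = 3·5²·(20-12)·(2·15·20-(3·15+5)·(20-12))/(2·20³·200000) = 3/80000 rad
Superposition: θ = Σ θ_i = 3257/1000000 rad ≈ 0.003257 rad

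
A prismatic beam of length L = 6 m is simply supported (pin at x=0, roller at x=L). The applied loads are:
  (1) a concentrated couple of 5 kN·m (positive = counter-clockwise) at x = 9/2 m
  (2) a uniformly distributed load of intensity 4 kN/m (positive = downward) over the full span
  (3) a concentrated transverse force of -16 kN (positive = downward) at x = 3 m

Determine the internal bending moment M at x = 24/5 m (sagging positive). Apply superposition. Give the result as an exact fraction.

Load 1 — applied couple M₀=5 kN·m at a=9/2 m (b=L-a=3/2):
  M_1 = M₀x/L - M₀  [x>a] = 5·(24/5)/6 - 5 = -1 kN·m
Load 2 — uniform load w=4 kN/m over full span:
  M_2 = wx(L-x)/2 = 4·(24/5)·(6-(24/5))/2 = 288/25 kN·m
Load 3 — point force P=-16 kN at a=3 m (b=L-a=3):
  M_3 = Pa(L-x)/L  [x>a] = (-16)·3·(6-(24/5))/6 = -48/5 kN·m
Superposition: M = Σ M_i = 23/25 kN·m ≈ 0.920000 kN·m

M(24/5) = 23/25 kN·m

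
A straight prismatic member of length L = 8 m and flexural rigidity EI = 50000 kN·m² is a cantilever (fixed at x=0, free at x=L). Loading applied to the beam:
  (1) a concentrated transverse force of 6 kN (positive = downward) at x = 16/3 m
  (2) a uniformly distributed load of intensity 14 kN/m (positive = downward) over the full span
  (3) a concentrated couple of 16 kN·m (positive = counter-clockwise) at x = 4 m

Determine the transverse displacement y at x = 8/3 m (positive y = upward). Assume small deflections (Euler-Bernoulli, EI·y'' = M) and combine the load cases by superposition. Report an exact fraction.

y(8/3) = -3968/151875 m

Load 1 — point force P=6 kN at a=16/3 m (b=L-a=8/3):
  y_1 = -Px²(3a-x)/(6EI)  [x≤a] = -6·(8/3)²·(3·(16/3)-(8/3))/(6·50000) = -32/16875 m
Load 2 — uniform load w=14 kN/m over full span:
  y_2 = -wx²(x²-4Lx+6L²)/(24EI) = -14·(8/3)²·((8/3)²-4·8·(8/3)+6·8²)/(24·50000) = -19264/759375 m
Load 3 — applied couple M₀=16 kN·m at a=4 m (b=L-a=4):
  y_3 = M₀x²/(2EI)  [x≤a] = 16·(8/3)²/(2·50000) = 32/28125 m
Superposition: y = Σ y_i = -3968/151875 m ≈ -0.026127 m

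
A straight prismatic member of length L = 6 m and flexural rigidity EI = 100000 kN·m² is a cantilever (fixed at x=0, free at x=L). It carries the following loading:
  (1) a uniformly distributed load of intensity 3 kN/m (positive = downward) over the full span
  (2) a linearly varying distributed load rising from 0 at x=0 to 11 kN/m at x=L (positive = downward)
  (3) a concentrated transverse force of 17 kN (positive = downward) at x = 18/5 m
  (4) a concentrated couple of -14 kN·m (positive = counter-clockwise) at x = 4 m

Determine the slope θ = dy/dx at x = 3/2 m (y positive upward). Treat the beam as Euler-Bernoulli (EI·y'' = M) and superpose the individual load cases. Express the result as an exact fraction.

Load 1 — uniform load w=3 kN/m over full span:
  θ_1 = -wx(x²-3Lx+3L²)/(6EI) = -3·(3/2)·((3/2)²-3·6·(3/2)+3·6²)/(6·100000) = -999/1600000 rad
Load 2 — triangular load w₀=11 kN/m (0→w₀ over full span):
  θ_2 = (w₀Lx²/4-w₀L²x/3-w₀x⁴/(24L))/EI = (11·6·(3/2)²/4-11·6²·(3/2)/3-11·(3/2)⁴/(24·6))/100000 = -41283/25600000 rad
Load 3 — point force P=17 kN at a=18/5 m (b=L-a=12/5):
  θ_3 = -Px(2a-x)/(2EI)  [x≤a] = -17·(3/2)·(2·(18/5)-(3/2))/(2·100000) = -2907/4000000 rad
Load 4 — applied couple M₀=-14 kN·m at a=4 m (b=L-a=2):
  θ_4 = M₀x/EI  [x≤a] = (-14)·(3/2)/100000 = -21/100000 rad
Superposition: θ = Σ θ_i = -406239/128000000 rad ≈ -0.003174 rad

θ(3/2) = -406239/128000000 rad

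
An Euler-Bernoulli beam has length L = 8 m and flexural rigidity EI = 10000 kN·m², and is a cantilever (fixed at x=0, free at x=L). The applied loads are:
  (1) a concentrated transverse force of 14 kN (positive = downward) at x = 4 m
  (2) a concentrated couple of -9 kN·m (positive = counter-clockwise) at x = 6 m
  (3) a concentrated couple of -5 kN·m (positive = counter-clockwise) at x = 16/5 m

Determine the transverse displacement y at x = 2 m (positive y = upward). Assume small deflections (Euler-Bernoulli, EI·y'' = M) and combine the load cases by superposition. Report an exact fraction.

y(2) = -91/7500 m

Load 1 — point force P=14 kN at a=4 m (b=L-a=4):
  y_1 = -Px²(3a-x)/(6EI)  [x≤a] = -14·2²·(3·4-2)/(6·10000) = -7/750 m
Load 2 — applied couple M₀=-9 kN·m at a=6 m (b=L-a=2):
  y_2 = M₀x²/(2EI)  [x≤a] = (-9)·2²/(2·10000) = -9/5000 m
Load 3 — applied couple M₀=-5 kN·m at a=16/5 m (b=L-a=24/5):
  y_3 = M₀x²/(2EI)  [x≤a] = (-5)·2²/(2·10000) = -1/1000 m
Superposition: y = Σ y_i = -91/7500 m ≈ -0.012133 m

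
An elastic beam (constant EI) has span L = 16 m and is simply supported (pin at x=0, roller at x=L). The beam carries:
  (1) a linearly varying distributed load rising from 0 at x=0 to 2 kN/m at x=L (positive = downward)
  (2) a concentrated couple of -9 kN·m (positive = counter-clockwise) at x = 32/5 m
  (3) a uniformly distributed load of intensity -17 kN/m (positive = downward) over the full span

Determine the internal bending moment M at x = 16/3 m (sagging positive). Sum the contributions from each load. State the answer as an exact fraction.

Load 1 — triangular load w₀=2 kN/m (0→w₀ over full span):
  M_1 = w₀Lx/6 - w₀x³/(6L) = 2·16·(16/3)/6 - 2·(16/3)³/(6·16) = 2048/81 kN·m
Load 2 — applied couple M₀=-9 kN·m at a=32/5 m (b=L-a=48/5):
  M_2 = M₀x/L  [x≤a] = (-9)·(16/3)/16 = -3 kN·m
Load 3 — uniform load w=-17 kN/m over full span:
  M_3 = wx(L-x)/2 = (-17)·(16/3)·(16-(16/3))/2 = -4352/9 kN·m
Superposition: M = Σ M_i = -37363/81 kN·m ≈ -461.271605 kN·m

M(16/3) = -37363/81 kN·m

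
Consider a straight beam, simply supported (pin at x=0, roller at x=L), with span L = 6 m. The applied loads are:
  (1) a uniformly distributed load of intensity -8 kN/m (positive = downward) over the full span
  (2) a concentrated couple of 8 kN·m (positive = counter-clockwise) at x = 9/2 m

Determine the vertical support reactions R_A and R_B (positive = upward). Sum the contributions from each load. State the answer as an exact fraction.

Load 1 — uniform load w=-8 kN/m over full span:
  R_A = wL/2 = (-8)·6/2 = -24 kN
  R_B = wL/2 = (-8)·6/2 = -24 kN
Load 2 — applied couple M₀=8 kN·m at a=9/2 m (b=L-a=3/2):
  R_A = M₀/L = 8/6 = 4/3 kN
  R_B = -M₀/L = -8/6 = -4/3 kN
Superposition: R_A = -68/3 kN, R_B = -76/3 kN

R_A = -68/3 kN, R_B = -76/3 kN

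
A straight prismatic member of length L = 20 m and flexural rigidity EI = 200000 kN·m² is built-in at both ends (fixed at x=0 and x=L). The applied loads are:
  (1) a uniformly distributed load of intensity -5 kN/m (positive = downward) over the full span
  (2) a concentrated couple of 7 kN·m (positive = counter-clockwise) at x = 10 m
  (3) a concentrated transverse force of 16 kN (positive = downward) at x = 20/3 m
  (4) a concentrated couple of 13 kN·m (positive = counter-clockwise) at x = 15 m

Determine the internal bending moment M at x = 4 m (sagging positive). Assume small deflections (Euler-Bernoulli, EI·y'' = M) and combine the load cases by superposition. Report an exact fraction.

M(4) = 1411/240 kN·m

Load 1 — uniform load w=-5 kN/m over full span:
  M_1 = wLx/2 - wL²/12 - wx²/2 = (-5)·20·4/2 - (-5)·20²/12 - (-5)·4²/2 = 20/3 kN·m
Load 2 — applied couple M₀=7 kN·m at a=10 m (b=L-a=10):
  M_2 = R_Ax - M_A  [x≤a] with R_A=21/40, M_A=7/4 = (21/40)·4 - (7/4) = 7/20 kN·m
Load 3 — point force P=16 kN at a=20/3 m (b=L-a=40/3):
  M_3 = Pb²(3a+b)x/L³ - Pab²/L²  [x≤a] = 16·(40/3)²·(3·(20/3)+(40/3))·4/20³ - 16·(20/3)·(40/3)²/20² = 0 kN·m
Load 4 — applied couple M₀=13 kN·m at a=15 m (b=L-a=5):
  M_4 = R_Ax - M_A  [x≤a] with R_A=117/160, M_A=65/16 = (117/160)·4 - (65/16) = -91/80 kN·m
Superposition: M = Σ M_i = 1411/240 kN·m ≈ 5.879167 kN·m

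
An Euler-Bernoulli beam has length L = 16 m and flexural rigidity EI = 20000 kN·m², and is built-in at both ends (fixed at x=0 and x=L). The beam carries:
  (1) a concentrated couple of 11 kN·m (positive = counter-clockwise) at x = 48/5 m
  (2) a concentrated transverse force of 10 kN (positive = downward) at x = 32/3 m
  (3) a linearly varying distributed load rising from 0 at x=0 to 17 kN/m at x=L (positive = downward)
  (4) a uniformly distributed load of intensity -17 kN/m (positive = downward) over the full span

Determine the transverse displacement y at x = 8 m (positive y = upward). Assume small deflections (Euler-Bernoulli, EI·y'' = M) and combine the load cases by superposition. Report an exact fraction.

Load 1 — applied couple M₀=11 kN·m at a=48/5 m (b=L-a=32/5):
  y_1 = (R_Ax³/6 - M_Ax²/2)/EI  [x≤a] with R_A=99/100, M_A=88/25 = ((99/100)·8³/6 - (88/25)·8²/2)/20000 = -22/15625 m
Load 2 — point force P=10 kN at a=32/3 m (b=L-a=16/3):
  y_2 = -Pb²x²(3aL-(3a+b)x)/(6L³EI)  [x≤a] = -10·(16/3)²·8²·(3·(32/3)·16-(3·(32/3)+(16/3))·8)/(6·16³·20000) = -16/2025 m
Load 3 — triangular load w₀=17 kN/m (0→w₀ over full span):
  y_3 = -w₀x²(L-x)²(x+2L)/(120LEI) = -17·8²·(16-8)²·(8+2·16)/(120·16·20000) = -136/1875 m
Load 4 — uniform load w=-17 kN/m over full span:
  y_4 = -wx²(L-x)²/(24EI) = -(-17)·8²·(16-8)²/(24·20000) = 272/1875 m
Superposition: y = Σ y_i = 80018/1265625 m ≈ 0.063224 m

y(8) = 80018/1265625 m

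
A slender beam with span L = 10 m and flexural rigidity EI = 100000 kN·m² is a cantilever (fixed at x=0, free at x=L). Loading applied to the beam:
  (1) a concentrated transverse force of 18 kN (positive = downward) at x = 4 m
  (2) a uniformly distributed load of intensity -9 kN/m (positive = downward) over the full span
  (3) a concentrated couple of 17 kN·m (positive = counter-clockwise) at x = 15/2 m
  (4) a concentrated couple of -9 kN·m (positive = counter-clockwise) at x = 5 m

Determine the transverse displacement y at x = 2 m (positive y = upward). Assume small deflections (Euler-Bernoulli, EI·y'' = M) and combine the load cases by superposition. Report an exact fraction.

y(2) = 341/50000 m

Load 1 — point force P=18 kN at a=4 m (b=L-a=6):
  y_1 = -Px²(3a-x)/(6EI)  [x≤a] = -18·2²·(3·4-2)/(6·100000) = -3/2500 m
Load 2 — uniform load w=-9 kN/m over full span:
  y_2 = -wx²(x²-4Lx+6L²)/(24EI) = -(-9)·2²·(2²-4·10·2+6·10²)/(24·100000) = 393/50000 m
Load 3 — applied couple M₀=17 kN·m at a=15/2 m (b=L-a=5/2):
  y_3 = M₀x²/(2EI)  [x≤a] = 17·2²/(2·100000) = 17/50000 m
Load 4 — applied couple M₀=-9 kN·m at a=5 m (b=L-a=5):
  y_4 = M₀x²/(2EI)  [x≤a] = (-9)·2²/(2·100000) = -9/50000 m
Superposition: y = Σ y_i = 341/50000 m ≈ 0.006820 m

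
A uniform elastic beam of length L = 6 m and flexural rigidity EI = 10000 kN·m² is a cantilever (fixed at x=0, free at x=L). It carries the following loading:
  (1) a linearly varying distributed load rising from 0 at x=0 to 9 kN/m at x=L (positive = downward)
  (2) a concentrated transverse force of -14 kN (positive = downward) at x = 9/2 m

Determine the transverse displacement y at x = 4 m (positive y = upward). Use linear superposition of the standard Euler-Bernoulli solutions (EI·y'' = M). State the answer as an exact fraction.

y(4) = -439/18750 m

Load 1 — triangular load w₀=9 kN/m (0→w₀ over full span):
  y_1 = (w₀Lx³/12-w₀L²x²/6-w₀x⁵/(120L))/EI = (9·6·4³/12-9·6²·4²/6-9·4⁵/(120·6))/10000 = -184/3125 m
Load 2 — point force P=-14 kN at a=9/2 m (b=L-a=3/2):
  y_2 = -Px²(3a-x)/(6EI)  [x≤a] = -(-14)·4²·(3·(9/2)-4)/(6·10000) = 133/3750 m
Superposition: y = Σ y_i = -439/18750 m ≈ -0.023413 m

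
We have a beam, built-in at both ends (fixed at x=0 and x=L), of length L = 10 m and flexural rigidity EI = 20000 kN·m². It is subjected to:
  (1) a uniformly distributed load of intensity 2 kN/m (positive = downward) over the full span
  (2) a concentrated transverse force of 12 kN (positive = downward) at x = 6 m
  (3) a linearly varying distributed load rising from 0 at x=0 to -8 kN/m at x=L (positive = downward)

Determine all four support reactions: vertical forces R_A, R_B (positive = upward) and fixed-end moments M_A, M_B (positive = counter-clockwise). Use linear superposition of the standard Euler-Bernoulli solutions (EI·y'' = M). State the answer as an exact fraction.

Load 1 — uniform load w=2 kN/m over full span:
  R_A = wL/2 = 2·10/2 = 10 kN
  M_A = wL²/12 = 2·10²/12 = 50/3 kN·m
  R_B = wL/2 = 2·10/2 = 10 kN
  M_B = -wL²/12 = -2·10²/12 = -50/3 kN·m
Load 2 — point force P=12 kN at a=6 m (b=L-a=4):
  R_A = Pb²(3a+b)/L³ = 12·4²·(3·6+4)/10³ = 528/125 kN
  M_A = Pab²/L² = 12·6·4²/10² = 288/25 kN·m
  R_B = Pa²(a+3b)/L³ = 12·6²·(6+3·4)/10³ = 972/125 kN
  M_B = -Pa²b/L² = -12·6²·4/10² = -432/25 kN·m
Load 3 — triangular load w₀=-8 kN/m (0→w₀ over full span):
  R_A = 3w₀L/20 = 3·(-8)·10/20 = -12 kN
  M_A = w₀L²/30 = (-8)·10²/30 = -80/3 kN·m
  R_B = 7w₀L/20 = 7·(-8)·10/20 = -28 kN
  M_B = -w₀L²/20 = -(-8)·10²/20 = 40 kN·m
Superposition: R_A = 278/125 kN, M_A = 38/25 kN·m, R_B = -1278/125 kN, M_B = 454/75 kN·m

R_A = 278/125 kN, M_A = 38/25 kN·m, R_B = -1278/125 kN, M_B = 454/75 kN·m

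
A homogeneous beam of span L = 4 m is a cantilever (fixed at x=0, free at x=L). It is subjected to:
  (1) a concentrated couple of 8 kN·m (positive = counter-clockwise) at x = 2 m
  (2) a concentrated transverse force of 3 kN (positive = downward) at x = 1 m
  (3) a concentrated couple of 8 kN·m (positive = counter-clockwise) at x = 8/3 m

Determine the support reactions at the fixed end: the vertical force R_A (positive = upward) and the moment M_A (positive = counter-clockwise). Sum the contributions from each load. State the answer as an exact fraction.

R_A = 3 kN, M_A = -13 kN·m

Load 1 — applied couple M₀=8 kN·m at a=2 m (b=L-a=2):
  R_A = 0 kN
  M_A = -M₀ = -8 kN·m
Load 2 — point force P=3 kN at a=1 m (b=L-a=3):
  R_A = P = 3 kN
  M_A = Pa = 3·1 = 3 kN·m
Load 3 — applied couple M₀=8 kN·m at a=8/3 m (b=L-a=4/3):
  R_A = 0 kN
  M_A = -M₀ = -8 kN·m
Superposition: R_A = 3 kN, M_A = -13 kN·m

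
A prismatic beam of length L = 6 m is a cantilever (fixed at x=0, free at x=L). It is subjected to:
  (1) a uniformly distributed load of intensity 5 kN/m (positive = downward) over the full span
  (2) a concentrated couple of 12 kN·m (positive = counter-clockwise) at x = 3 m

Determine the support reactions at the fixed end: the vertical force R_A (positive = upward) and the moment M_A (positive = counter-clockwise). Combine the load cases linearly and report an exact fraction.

Load 1 — uniform load w=5 kN/m over full span:
  R_A = wL = 5·6 = 30 kN
  M_A = wL²/2 = 5·6²/2 = 90 kN·m
Load 2 — applied couple M₀=12 kN·m at a=3 m (b=L-a=3):
  R_A = 0 kN
  M_A = -M₀ = -12 kN·m
Superposition: R_A = 30 kN, M_A = 78 kN·m

R_A = 30 kN, M_A = 78 kN·m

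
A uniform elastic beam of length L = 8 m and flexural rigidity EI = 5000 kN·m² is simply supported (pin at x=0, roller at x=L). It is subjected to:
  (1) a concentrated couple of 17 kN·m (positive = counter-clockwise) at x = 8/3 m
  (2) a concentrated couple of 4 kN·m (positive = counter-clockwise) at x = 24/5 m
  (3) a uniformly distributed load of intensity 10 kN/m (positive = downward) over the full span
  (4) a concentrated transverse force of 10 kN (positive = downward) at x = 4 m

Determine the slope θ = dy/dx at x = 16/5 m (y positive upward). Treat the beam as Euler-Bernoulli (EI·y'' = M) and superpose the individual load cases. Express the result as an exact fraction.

Load 1 — applied couple M₀=17 kN·m at a=8/3 m (b=L-a=16/3):
  θ_1 = (M₀x²/(2L)-M₀(x-a)+C₁)/EI  [x>a] with C₁=M₀(3b²-L²)/(6L)=68/9 = (17·(16/5)²/(2·8)-17·((16/5)-(8/3))+(68/9))/5000 = 527/281250 rad
Load 2 — applied couple M₀=4 kN·m at a=24/5 m (b=L-a=16/5):
  θ_2 = (M₀x²/(2L)+C₁)/EI  [x≤a] with C₁=M₀(3b²-L²)/(6L)=-208/75 = (4·(16/5)²/(2·8)+(-208/75))/5000 = -2/46875 rad
Load 3 — uniform load w=10 kN/m over full span:
  θ_3 = -w(L³-6Lx²+4x³)/(24EI) = -10·(8³-6·8·(16/5)²+4·(16/5)³)/(24·5000) = -592/46875 rad
Load 4 — point force P=10 kN at a=4 m (b=L-a=4):
  θ_4 = -Pb(L²-b²-3x²)/(6LEI)  [x≤a] = -10·4·(8²-4²-3·(16/5)²)/(6·8·5000) = -9/3125 rad
Superposition: θ = Σ θ_i = -3847/281250 rad ≈ -0.013678 rad

θ(16/5) = -3847/281250 rad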